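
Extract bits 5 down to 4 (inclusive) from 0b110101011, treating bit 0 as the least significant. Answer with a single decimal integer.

v = 110101011
Shift right by 4: 11010
Mask low 2 bits: 10 = 2

2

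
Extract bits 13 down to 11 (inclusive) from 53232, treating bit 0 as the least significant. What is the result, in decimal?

v = 1100111111110000
Shift right by 11: 11001
Mask low 3 bits: 001 = 1

1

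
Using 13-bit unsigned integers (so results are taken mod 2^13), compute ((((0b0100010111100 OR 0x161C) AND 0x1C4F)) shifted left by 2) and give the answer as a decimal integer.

4144

0b0100010111100 = 0100010111100
0x161C = 1011000011100
→ OR → 1111010111100 = 7868
0x1C4F = 1110001001111
→ AND → 1110000001100 = 7180
→ shifted left by 2 (mod 2^13) → 1000000110000 = 4144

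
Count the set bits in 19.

19 = 10011
Count the 1s: 1 + 1 + 1 = 3

3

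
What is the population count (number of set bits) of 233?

233 = 11101001
Count the 1s: 1 + 1 + 1 + 1 + 1 = 5

5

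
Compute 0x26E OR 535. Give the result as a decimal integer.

0x26E = 1001101110
535 = 1000010111
 OR → 1001111111 = 639

639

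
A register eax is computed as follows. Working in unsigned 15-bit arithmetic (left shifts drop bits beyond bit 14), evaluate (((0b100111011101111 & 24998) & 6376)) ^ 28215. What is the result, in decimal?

28311

0b100111011101111 = 100111011101111
24998 = 110000110100110
→ & → 100000010100110 = 16550
6376 = 001100011101000
→ & → 000000010100000 = 160
28215 = 110111000110111
→ ^ → 110111010010111 = 28311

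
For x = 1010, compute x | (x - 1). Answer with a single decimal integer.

x = 1111110010 = 1010
x - 1 = 1111110001
OR    = 1111110011 = 1011
(x | (x - 1) sets all bits below the lowest set bit.)

1011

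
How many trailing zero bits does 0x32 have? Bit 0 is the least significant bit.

0x32 = 110010
Trailing zeros: 1, so the lowest set bit is bit 1 (value 2).

1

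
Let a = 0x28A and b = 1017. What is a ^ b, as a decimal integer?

0x28A = 1010001010
1017 = 1111111001
XOR → 0101110011 = 371

371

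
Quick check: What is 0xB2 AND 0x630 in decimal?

48

0xB2 = 00010110010
0x630 = 11000110000
AND → 00000110000 = 48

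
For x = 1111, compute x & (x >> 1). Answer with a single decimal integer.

3

x = 10001010111 = 1111
x>>1 = 01000101011
AND  = 00000000011 = 3
(x & (x >> 1) has a 1 wherever x has two consecutive 1 bits.)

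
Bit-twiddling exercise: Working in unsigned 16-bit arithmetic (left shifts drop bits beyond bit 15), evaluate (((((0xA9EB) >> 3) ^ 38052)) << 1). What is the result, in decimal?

818

0xA9EB = 1010100111101011
→ >> 3 → 0001010100111101 = 5437
38052 = 1001010010100100
→ ^ → 1000000110011001 = 33177
→ << 1 (mod 2^16) → 0000001100110010 = 818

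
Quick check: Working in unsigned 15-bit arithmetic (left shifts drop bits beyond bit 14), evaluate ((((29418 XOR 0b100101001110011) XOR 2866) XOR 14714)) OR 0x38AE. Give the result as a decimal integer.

29418 = 111001011101010
0b100101001110011 = 100101001110011
→ XOR → 011100010011001 = 14489
2866 = 000101100110010
→ XOR → 011001110101011 = 13227
14714 = 011100101111010
→ XOR → 000101011010001 = 2769
0x38AE = 011100010101110
→ OR → 011101011111111 = 15103

15103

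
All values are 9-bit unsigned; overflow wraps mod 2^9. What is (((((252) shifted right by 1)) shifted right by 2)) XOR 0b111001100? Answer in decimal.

252 = 011111100
→ shifted right by 1 → 001111110 = 126
→ shifted right by 2 → 000011111 = 31
0b111001100 = 111001100
→ XOR → 111010011 = 467

467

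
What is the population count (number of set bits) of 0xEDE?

9

0xEDE = 111011011110
Count the 1s: 1 + 1 + 1 + 1 + 1 + 1 + 1 + 1 + 1 = 9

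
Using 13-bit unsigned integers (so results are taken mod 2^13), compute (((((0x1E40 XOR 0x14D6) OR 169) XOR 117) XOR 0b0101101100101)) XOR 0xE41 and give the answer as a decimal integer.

0x1E40 = 1111001000000
0x14D6 = 1010011010110
→ XOR → 0101010010110 = 2710
169 = 0000010101001
→ OR → 0101010111111 = 2751
117 = 0000001110101
→ XOR → 0101011001010 = 2762
0b0101101100101 = 0101101100101
→ XOR → 0000110101111 = 431
0xE41 = 0111001000001
→ XOR → 0111111101110 = 4078

4078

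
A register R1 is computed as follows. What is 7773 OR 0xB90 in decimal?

7773 = 1111001011101
0xB90 = 0101110010000
 OR → 1111111011101 = 8157

8157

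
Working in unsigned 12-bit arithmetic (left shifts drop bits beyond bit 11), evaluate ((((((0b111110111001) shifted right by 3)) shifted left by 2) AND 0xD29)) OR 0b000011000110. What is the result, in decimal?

0b111110111001 = 111110111001
→ shifted right by 3 → 000111110111 = 503
→ shifted left by 2 (mod 2^12) → 011111011100 = 2012
0xD29 = 110100101001
→ AND → 010100001000 = 1288
0b000011000110 = 000011000110
→ OR → 010111001110 = 1486

1486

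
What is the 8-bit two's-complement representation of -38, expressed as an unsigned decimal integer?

38 in 8 bits: 00100110
Invert: 11011001
Add 1:  11011010 = 218
(Check: 2^8 - 38 = 256 - 38 = 218.)

218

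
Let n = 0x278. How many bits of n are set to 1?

5

0x278 = 1001111000
Count the 1s: 1 + 1 + 1 + 1 + 1 = 5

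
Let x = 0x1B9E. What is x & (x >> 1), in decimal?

x = 1101110011110 = 7070
x>>1 = 0110111001111
AND  = 0100110001110 = 2446
(x & (x >> 1) has a 1 wherever x has two consecutive 1 bits.)

2446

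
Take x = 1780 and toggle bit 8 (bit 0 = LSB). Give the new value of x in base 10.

2036

x = 11011110100
bit 8 is currently 0; toggle it via x ^ (1 << 8) = x ^ 256
→ 11111110100 = 2036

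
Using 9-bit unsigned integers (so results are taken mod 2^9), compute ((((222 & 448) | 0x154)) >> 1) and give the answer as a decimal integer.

234

222 = 011011110
448 = 111000000
→ & → 011000000 = 192
0x154 = 101010100
→ | → 111010100 = 468
→ >> 1 → 011101010 = 234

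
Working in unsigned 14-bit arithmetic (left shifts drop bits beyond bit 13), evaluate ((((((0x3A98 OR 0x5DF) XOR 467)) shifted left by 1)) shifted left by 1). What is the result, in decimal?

0x3A98 = 11101010011000
0x5DF = 00010111011111
→ OR → 11111111011111 = 16351
467 = 00000111010011
→ XOR → 11111000001100 = 15884
→ shifted left by 1 (mod 2^14) → 11110000011000 = 15384
→ shifted left by 1 (mod 2^14) → 11100000110000 = 14384

14384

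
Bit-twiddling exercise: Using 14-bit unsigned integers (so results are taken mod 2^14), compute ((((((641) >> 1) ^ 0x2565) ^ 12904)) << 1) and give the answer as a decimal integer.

11418

641 = 00001010000001
→ >> 1 → 00000101000000 = 320
0x2565 = 10010101100101
→ ^ → 10010000100101 = 9253
12904 = 11001001101000
→ ^ → 01011001001101 = 5709
→ << 1 (mod 2^14) → 10110010011010 = 11418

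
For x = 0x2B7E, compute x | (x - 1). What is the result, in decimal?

11135

x = 10101101111110 = 11134
x - 1 = 10101101111101
OR    = 10101101111111 = 11135
(x | (x - 1) sets all bits below the lowest set bit.)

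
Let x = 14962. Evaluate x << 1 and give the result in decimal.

14962 = 011101001110010
shift left by 1 → 111010011100100 = 29924
(equivalently, 14962 × 2^1 = 14962 × 2)

29924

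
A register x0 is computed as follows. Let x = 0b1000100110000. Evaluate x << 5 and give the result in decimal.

140800

x = 000001000100110000
shift left by 5 → 100010011000000000 = 140800
(equivalently, 4400 × 2^5 = 4400 × 32)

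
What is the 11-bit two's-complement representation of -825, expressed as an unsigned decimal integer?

1223

825 in 11 bits: 01100111001
Invert: 10011000110
Add 1:  10011000111 = 1223
(Check: 2^11 - 825 = 2048 - 825 = 1223.)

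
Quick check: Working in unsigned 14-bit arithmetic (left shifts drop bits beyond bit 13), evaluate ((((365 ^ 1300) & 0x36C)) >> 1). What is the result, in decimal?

365 = 00000101101101
1300 = 00010100010100
→ ^ → 00010001111001 = 1145
0x36C = 00001101101100
→ & → 00000001101000 = 104
→ >> 1 → 00000000110100 = 52

52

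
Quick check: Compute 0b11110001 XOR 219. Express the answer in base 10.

a = 11110001
219 = 11011011
XOR → 00101010 = 42

42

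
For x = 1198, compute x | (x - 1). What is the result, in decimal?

x = 10010101110 = 1198
x - 1 = 10010101101
OR    = 10010101111 = 1199
(x | (x - 1) sets all bits below the lowest set bit.)

1199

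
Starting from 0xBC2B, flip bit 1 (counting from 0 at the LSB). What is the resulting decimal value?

48169

x = 1011110000101011
bit 1 is currently 1; toggle it via x ^ (1 << 1) = x ^ 2
→ 1011110000101001 = 48169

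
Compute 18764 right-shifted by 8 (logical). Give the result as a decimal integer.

18764 = 100100101001100
shift right by 8 → 000000001001001 = 73
(equivalently, floor(18764 / 256))

73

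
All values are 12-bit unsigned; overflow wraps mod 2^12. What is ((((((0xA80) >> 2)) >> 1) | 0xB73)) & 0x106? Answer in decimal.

0xA80 = 101010000000
→ >> 2 → 001010100000 = 672
→ >> 1 → 000101010000 = 336
0xB73 = 101101110011
→ | → 101101110011 = 2931
0x106 = 000100000110
→ & → 000100000010 = 258

258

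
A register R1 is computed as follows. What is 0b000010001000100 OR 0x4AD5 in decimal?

20181

a = 000010001000100
0x4AD5 = 100101011010101
 OR → 100111011010101 = 20181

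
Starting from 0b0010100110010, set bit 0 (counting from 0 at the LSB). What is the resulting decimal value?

x = 0010100110010
bit 0 is currently 0; set it via x | (1 << 0) = x | 1
→ 0010100110011 = 1331

1331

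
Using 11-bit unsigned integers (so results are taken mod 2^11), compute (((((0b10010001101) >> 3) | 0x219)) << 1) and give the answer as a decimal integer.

1330

0b10010001101 = 10010001101
→ >> 3 → 00010010001 = 145
0x219 = 01000011001
→ | → 01010011001 = 665
→ << 1 (mod 2^11) → 10100110010 = 1330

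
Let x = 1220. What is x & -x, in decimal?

4

x = 10011000100 = 1220
-x (two's complement) = …01100111100
AND   = 00000000100 = 4
(x & -x isolates the lowest set bit of x.)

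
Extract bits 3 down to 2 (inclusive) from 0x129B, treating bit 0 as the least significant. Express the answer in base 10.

2

v = 01001010011011
Shift right by 2: 010010100110
Mask low 2 bits: 10 = 2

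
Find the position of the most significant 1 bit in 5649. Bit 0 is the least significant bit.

12

5649 = 1011000010001
The topmost 1 is at position 12 (since 2^12 = 4096 ≤ 5649 < 8192).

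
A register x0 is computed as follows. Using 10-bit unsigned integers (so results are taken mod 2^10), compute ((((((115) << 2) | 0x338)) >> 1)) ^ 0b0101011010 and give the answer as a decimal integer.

164

115 = 0001110011
→ << 2 (mod 2^10) → 0111001100 = 460
0x338 = 1100111000
→ | → 1111111100 = 1020
→ >> 1 → 0111111110 = 510
0b0101011010 = 0101011010
→ ^ → 0010100100 = 164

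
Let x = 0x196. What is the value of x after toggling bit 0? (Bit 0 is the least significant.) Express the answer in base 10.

407

x = 110010110
bit 0 is currently 0; toggle it via x ^ (1 << 0) = x ^ 1
→ 110010111 = 407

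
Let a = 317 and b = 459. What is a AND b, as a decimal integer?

317 = 100111101
459 = 111001011
AND → 100001001 = 265

265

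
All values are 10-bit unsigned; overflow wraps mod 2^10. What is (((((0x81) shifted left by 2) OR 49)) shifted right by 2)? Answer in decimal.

141

0x81 = 0010000001
→ shifted left by 2 (mod 2^10) → 1000000100 = 516
49 = 0000110001
→ OR → 1000110101 = 565
→ shifted right by 2 → 0010001101 = 141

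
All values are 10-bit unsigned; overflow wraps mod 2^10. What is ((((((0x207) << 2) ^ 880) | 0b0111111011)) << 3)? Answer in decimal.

0x207 = 1000000111
→ << 2 (mod 2^10) → 0000011100 = 28
880 = 1101110000
→ ^ → 1101101100 = 876
0b0111111011 = 0111111011
→ | → 1111111111 = 1023
→ << 3 (mod 2^10) → 1111111000 = 1016

1016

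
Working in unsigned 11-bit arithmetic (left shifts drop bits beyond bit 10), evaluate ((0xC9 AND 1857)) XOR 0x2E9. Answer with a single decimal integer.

680

0xC9 = 00011001001
1857 = 11101000001
→ AND → 00001000001 = 65
0x2E9 = 01011101001
→ XOR → 01010101000 = 680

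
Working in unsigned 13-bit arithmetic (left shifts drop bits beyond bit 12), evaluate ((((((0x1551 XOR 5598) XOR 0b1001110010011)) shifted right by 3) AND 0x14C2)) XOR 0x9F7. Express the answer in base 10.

2485

0x1551 = 1010101010001
5598 = 1010111011110
→ XOR → 0000010001111 = 143
0b1001110010011 = 1001110010011
→ XOR → 1001100011100 = 4892
→ shifted right by 3 → 0001001100011 = 611
0x14C2 = 1010011000010
→ AND → 0000001000010 = 66
0x9F7 = 0100111110111
→ XOR → 0100110110101 = 2485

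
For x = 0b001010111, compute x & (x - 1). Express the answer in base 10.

x = 1010111 = 87
x - 1 = 1010110
AND   = 1010110 = 86
(x & (x - 1) clears the lowest set bit of x.)

86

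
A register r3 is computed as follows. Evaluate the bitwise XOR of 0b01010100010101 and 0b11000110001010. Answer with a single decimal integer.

9375

a = 01010100010101
b = 11000110001010
XOR → 10010010011111 = 9375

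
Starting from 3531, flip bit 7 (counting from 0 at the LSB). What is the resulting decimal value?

x = 0110111001011
bit 7 is currently 1; toggle it via x ^ (1 << 7) = x ^ 128
→ 0110101001011 = 3403

3403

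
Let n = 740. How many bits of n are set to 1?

5

740 = 1011100100
Count the 1s: 1 + 1 + 1 + 1 + 1 = 5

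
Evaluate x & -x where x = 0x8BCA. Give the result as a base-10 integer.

x = 1000101111001010 = 35786
-x (two's complement) = …0111010000110110
AND   = 0000000000000010 = 2
(x & -x isolates the lowest set bit of x.)

2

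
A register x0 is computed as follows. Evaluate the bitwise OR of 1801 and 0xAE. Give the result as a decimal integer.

1801 = 11100001001
0xAE = 00010101110
 OR → 11110101111 = 1967

1967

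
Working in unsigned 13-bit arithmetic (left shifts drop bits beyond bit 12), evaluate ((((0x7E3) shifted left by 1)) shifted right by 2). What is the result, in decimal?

0x7E3 = 0011111100011
→ shifted left by 1 (mod 2^13) → 0111111000110 = 4038
→ shifted right by 2 → 0001111110001 = 1009

1009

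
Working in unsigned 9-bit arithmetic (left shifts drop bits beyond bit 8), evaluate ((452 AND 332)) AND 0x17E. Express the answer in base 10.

324

452 = 111000100
332 = 101001100
→ AND → 101000100 = 324
0x17E = 101111110
→ AND → 101000100 = 324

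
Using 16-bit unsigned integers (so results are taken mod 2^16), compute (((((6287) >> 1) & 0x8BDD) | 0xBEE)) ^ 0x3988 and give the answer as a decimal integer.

12903

6287 = 0001100010001111
→ >> 1 → 0000110001000111 = 3143
0x8BDD = 1000101111011101
→ & → 0000100001000101 = 2117
0xBEE = 0000101111101110
→ | → 0000101111101111 = 3055
0x3988 = 0011100110001000
→ ^ → 0011001001100111 = 12903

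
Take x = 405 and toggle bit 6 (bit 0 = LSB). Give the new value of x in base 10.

x = 110010101
bit 6 is currently 0; toggle it via x ^ (1 << 6) = x ^ 64
→ 111010101 = 469

469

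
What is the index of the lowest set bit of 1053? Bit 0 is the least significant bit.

1053 = 10000011101
Trailing zeros: 0, so the lowest set bit is bit 0 (value 1).

0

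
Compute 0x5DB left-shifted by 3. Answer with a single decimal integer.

11992

0x5DB = 00010111011011
shift left by 3 → 10111011011000 = 11992
(equivalently, 1499 × 2^3 = 1499 × 8)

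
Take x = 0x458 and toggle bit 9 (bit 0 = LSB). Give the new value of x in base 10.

x = 0010001011000
bit 9 is currently 0; toggle it via x ^ (1 << 9) = x ^ 512
→ 0011001011000 = 1624

1624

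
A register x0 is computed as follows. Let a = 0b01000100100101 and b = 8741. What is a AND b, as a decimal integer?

37

a = 01000100100101
8741 = 10001000100101
AND → 00000000100101 = 37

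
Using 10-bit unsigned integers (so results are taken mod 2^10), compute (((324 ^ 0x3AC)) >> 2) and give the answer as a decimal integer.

324 = 0101000100
0x3AC = 1110101100
→ ^ → 1011101000 = 744
→ >> 2 → 0010111010 = 186

186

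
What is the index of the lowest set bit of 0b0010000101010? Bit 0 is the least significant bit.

1

0b0010000101010 = 10000101010
Trailing zeros: 1, so the lowest set bit is bit 1 (value 2).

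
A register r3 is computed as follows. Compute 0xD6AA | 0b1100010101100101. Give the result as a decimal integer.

55279

0xD6AA = 1101011010101010
b = 1100010101100101
 OR → 1101011111101111 = 55279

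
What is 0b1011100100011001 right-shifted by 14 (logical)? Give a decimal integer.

x = 1011100100011001
shift right by 14 → 0000000000000010 = 2
(equivalently, floor(47385 / 16384))

2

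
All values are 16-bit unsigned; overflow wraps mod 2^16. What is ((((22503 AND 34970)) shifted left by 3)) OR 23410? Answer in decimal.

24434

22503 = 0101011111100111
34970 = 1000100010011010
→ AND → 0000000010000010 = 130
→ shifted left by 3 (mod 2^16) → 0000010000010000 = 1040
23410 = 0101101101110010
→ OR → 0101111101110010 = 24434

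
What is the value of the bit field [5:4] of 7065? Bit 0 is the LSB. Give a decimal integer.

1

v = 1101110011001
Shift right by 4: 110111001
Mask low 2 bits: 01 = 1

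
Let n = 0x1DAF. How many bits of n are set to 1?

0x1DAF = 1110110101111
Count the 1s: 1 + 1 + 1 + 1 + 1 + 1 + 1 + 1 + 1 + 1 = 10

10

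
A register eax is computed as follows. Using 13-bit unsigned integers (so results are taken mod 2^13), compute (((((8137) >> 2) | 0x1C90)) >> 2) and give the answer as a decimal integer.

2044

8137 = 1111111001001
→ >> 2 → 0011111110010 = 2034
0x1C90 = 1110010010000
→ | → 1111111110010 = 8178
→ >> 2 → 0011111111100 = 2044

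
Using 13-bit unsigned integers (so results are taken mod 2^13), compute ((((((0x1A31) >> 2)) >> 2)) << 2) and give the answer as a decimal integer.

0x1A31 = 1101000110001
→ >> 2 → 0011010001100 = 1676
→ >> 2 → 0000110100011 = 419
→ << 2 (mod 2^13) → 0011010001100 = 1676

1676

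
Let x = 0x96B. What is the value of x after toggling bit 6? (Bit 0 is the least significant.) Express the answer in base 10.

2347

x = 000100101101011
bit 6 is currently 1; toggle it via x ^ (1 << 6) = x ^ 64
→ 000100100101011 = 2347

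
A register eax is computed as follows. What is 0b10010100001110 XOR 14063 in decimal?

a = 10010100001110
14063 = 11011011101111
XOR → 01001111100001 = 5089

5089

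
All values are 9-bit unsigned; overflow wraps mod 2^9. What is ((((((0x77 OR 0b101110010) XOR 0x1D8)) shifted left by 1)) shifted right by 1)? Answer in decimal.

175

0x77 = 001110111
0b101110010 = 101110010
→ OR → 101110111 = 375
0x1D8 = 111011000
→ XOR → 010101111 = 175
→ shifted left by 1 (mod 2^9) → 101011110 = 350
→ shifted right by 1 → 010101111 = 175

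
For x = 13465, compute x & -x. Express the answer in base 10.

1

x = 11010010011001 = 13465
-x (two's complement) = …00101101100111
AND   = 00000000000001 = 1
(x & -x isolates the lowest set bit of x.)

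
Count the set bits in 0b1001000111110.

n = 1001000111110
Count the 1s: 1 + 1 + 1 + 1 + 1 + 1 + 1 = 7

7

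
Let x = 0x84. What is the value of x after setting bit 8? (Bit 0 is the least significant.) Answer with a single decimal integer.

388

x = 010000100
bit 8 is currently 0; set it via x | (1 << 8) = x | 256
→ 110000100 = 388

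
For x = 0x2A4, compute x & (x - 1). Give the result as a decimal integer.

x = 1010100100 = 676
x - 1 = 1010100011
AND   = 1010100000 = 672
(x & (x - 1) clears the lowest set bit of x.)

672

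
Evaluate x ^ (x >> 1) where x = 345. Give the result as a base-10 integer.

501

x = 101011001 = 345
x>>1 = 010101100
XOR  = 111110101 = 501
(x ^ (x >> 1) gives the standard binary-reflected Gray code of x.)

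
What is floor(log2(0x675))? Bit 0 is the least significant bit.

10

0x675 = 11001110101
The topmost 1 is at position 10 (since 2^10 = 1024 ≤ 1653 < 2048).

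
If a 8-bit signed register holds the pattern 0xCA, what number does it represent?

-54

pattern = 11001010 (MSB is 1 ⇒ negative)
Invert: 00110101, add 1 → 00110110 = 54, so the value is -54.
(Equivalently: 202 - 2^8 = 202 - 256 = -54.)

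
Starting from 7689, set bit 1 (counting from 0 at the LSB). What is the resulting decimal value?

x = 1111000001001
bit 1 is currently 0; set it via x | (1 << 1) = x | 2
→ 1111000001011 = 7691

7691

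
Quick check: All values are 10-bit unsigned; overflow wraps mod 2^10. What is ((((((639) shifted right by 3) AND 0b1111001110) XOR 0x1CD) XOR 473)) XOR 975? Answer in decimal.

917

639 = 1001111111
→ shifted right by 3 → 0001001111 = 79
0b1111001110 = 1111001110
→ AND → 0001001110 = 78
0x1CD = 0111001101
→ XOR → 0110000011 = 387
473 = 0111011001
→ XOR → 0001011010 = 90
975 = 1111001111
→ XOR → 1110010101 = 917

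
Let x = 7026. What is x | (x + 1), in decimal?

7027

x = 1101101110010 = 7026
x + 1 = 1101101110011
OR    = 1101101110011 = 7027
(x | (x + 1) sets the lowest cleared bit.)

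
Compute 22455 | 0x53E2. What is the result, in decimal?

22519

22455 = 101011110110111
0x53E2 = 101001111100010
 OR → 101011111110111 = 22519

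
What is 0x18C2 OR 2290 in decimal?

0x18C2 = 1100011000010
2290 = 0100011110010
 OR → 1100011110010 = 6386

6386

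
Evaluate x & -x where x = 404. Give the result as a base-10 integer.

4

x = 110010100 = 404
-x (two's complement) = …001101100
AND   = 000000100 = 4
(x & -x isolates the lowest set bit of x.)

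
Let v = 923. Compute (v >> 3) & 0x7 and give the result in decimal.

3

v = 01110011011
Shift right by 3: 01110011
Mask low 3 bits: 011 = 3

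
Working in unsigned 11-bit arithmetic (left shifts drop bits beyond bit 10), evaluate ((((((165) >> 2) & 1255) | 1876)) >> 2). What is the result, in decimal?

165 = 00010100101
→ >> 2 → 00000101001 = 41
1255 = 10011100111
→ & → 00000100001 = 33
1876 = 11101010100
→ | → 11101110101 = 1909
→ >> 2 → 00111011101 = 477

477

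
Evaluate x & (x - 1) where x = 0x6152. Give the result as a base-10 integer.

x = 110000101010010 = 24914
x - 1 = 110000101010001
AND   = 110000101010000 = 24912
(x & (x - 1) clears the lowest set bit of x.)

24912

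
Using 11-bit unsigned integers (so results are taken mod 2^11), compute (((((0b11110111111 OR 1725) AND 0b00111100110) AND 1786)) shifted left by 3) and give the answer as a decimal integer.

0b11110111111 = 11110111111
1725 = 11010111101
→ OR → 11110111111 = 1983
0b00111100110 = 00111100110
→ AND → 00110100110 = 422
1786 = 11011111010
→ AND → 00010100010 = 162
→ shifted left by 3 (mod 2^11) → 10100010000 = 1296

1296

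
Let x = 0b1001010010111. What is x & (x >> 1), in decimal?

x = 1001010010111 = 4759
x>>1 = 0100101001011
AND  = 0000000000011 = 3
(x & (x >> 1) has a 1 wherever x has two consecutive 1 bits.)

3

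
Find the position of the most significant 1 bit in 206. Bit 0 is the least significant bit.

206 = 11001110
The topmost 1 is at position 7 (since 2^7 = 128 ≤ 206 < 256).

7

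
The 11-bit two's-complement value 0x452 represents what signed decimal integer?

-942

pattern = 10001010010 (MSB is 1 ⇒ negative)
Invert: 01110101101, add 1 → 01110101110 = 942, so the value is -942.
(Equivalently: 1106 - 2^11 = 1106 - 2048 = -942.)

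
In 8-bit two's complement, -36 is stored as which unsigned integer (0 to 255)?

36 in 8 bits: 00100100
Invert: 11011011
Add 1:  11011100 = 220
(Check: 2^8 - 36 = 256 - 36 = 220.)

220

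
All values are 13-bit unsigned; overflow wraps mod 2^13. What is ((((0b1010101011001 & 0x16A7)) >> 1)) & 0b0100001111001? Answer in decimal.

0b1010101011001 = 1010101011001
0x16A7 = 1011010100111
→ & → 1010000000001 = 5121
→ >> 1 → 0101000000000 = 2560
0b0100001111001 = 0100001111001
→ & → 0100000000000 = 2048

2048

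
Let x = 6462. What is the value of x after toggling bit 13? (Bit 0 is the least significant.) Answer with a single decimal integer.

14654

x = 01100100111110
bit 13 is currently 0; toggle it via x ^ (1 << 13) = x ^ 8192
→ 11100100111110 = 14654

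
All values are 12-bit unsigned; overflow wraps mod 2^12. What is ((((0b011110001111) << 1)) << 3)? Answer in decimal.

2288

0b011110001111 = 011110001111
→ << 1 (mod 2^12) → 111100011110 = 3870
→ << 3 (mod 2^12) → 100011110000 = 2288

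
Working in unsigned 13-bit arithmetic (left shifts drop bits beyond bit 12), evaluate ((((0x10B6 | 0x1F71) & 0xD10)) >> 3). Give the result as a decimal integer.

0x10B6 = 1000010110110
0x1F71 = 1111101110001
→ | → 1111111110111 = 8183
0xD10 = 0110100010000
→ & → 0110100010000 = 3344
→ >> 3 → 0000110100010 = 418

418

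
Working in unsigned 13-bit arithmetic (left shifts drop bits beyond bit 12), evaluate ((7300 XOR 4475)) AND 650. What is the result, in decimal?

138

7300 = 1110010000100
4475 = 1000101111011
→ XOR → 0110111111111 = 3583
650 = 0001010001010
→ AND → 0000010001010 = 138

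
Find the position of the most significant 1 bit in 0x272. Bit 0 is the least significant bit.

0x272 = 1001110010
The topmost 1 is at position 9 (since 2^9 = 512 ≤ 626 < 1024).

9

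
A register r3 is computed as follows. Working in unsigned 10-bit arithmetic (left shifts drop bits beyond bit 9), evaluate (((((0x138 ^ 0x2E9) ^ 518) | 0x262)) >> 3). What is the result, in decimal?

0x138 = 0100111000
0x2E9 = 1011101001
→ ^ → 1111010001 = 977
518 = 1000000110
→ ^ → 0111010111 = 471
0x262 = 1001100010
→ | → 1111110111 = 1015
→ >> 3 → 0001111110 = 126

126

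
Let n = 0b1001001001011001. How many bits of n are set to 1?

n = 1001001001011001
Count the 1s: 1 + 1 + 1 + 1 + 1 + 1 + 1 = 7

7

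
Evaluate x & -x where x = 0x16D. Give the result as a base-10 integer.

x = 101101101 = 365
-x (two's complement) = …010010011
AND   = 000000001 = 1
(x & -x isolates the lowest set bit of x.)

1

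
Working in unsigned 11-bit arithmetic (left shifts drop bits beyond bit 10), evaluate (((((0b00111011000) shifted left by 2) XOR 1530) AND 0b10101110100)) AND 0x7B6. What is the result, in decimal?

0b00111011000 = 00111011000
→ shifted left by 2 (mod 2^11) → 11101100000 = 1888
1530 = 10111111010
→ XOR → 01010011010 = 666
0b10101110100 = 10101110100
→ AND → 00000010000 = 16
0x7B6 = 11110110110
→ AND → 00000010000 = 16

16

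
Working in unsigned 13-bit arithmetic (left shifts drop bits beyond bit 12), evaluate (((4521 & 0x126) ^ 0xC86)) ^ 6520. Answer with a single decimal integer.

5342

4521 = 1000110101001
0x126 = 0000100100110
→ & → 0000100100000 = 288
0xC86 = 0110010000110
→ ^ → 0110110100110 = 3494
6520 = 1100101111000
→ ^ → 1010011011110 = 5342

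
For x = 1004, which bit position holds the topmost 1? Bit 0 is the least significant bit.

9

1004 = 1111101100
The topmost 1 is at position 9 (since 2^9 = 512 ≤ 1004 < 1024).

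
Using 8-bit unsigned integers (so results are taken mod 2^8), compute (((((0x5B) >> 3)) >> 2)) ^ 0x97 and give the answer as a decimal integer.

0x5B = 01011011
→ >> 3 → 00001011 = 11
→ >> 2 → 00000010 = 2
0x97 = 10010111
→ ^ → 10010101 = 149

149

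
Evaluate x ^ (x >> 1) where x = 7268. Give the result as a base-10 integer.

4694

x = 1110001100100 = 7268
x>>1 = 0111000110010
XOR  = 1001001010110 = 4694
(x ^ (x >> 1) gives the standard binary-reflected Gray code of x.)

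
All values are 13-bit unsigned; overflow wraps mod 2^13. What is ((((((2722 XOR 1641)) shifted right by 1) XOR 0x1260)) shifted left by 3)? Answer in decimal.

40

2722 = 0101010100010
1641 = 0011001101001
→ XOR → 0110011001011 = 3275
→ shifted right by 1 → 0011001100101 = 1637
0x1260 = 1001001100000
→ XOR → 1010000000101 = 5125
→ shifted left by 3 (mod 2^13) → 0000000101000 = 40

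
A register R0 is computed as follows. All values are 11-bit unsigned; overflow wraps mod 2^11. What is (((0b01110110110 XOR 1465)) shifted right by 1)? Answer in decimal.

0b01110110110 = 01110110110
1465 = 10110111001
→ XOR → 11000001111 = 1551
→ shifted right by 1 → 01100000111 = 775

775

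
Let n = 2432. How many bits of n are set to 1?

2432 = 100110000000
Count the 1s: 1 + 1 + 1 = 3

3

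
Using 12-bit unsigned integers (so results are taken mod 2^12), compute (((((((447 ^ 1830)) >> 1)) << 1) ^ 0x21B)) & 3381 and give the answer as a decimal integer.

447 = 000110111111
1830 = 011100100110
→ ^ → 011010011001 = 1689
→ >> 1 → 001101001100 = 844
→ << 1 (mod 2^12) → 011010011000 = 1688
0x21B = 001000011011
→ ^ → 010010000011 = 1155
3381 = 110100110101
→ & → 010000000001 = 1025

1025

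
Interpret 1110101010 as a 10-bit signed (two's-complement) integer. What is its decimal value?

pattern = 1110101010 (MSB is 1 ⇒ negative)
Invert: 0001010101, add 1 → 0001010110 = 86, so the value is -86.
(Equivalently: 938 - 2^10 = 938 - 1024 = -86.)

-86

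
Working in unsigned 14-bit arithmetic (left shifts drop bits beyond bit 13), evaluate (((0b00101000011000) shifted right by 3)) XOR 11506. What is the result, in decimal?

11697

0b00101000011000 = 00101000011000
→ shifted right by 3 → 00000101000011 = 323
11506 = 10110011110010
→ XOR → 10110110110001 = 11697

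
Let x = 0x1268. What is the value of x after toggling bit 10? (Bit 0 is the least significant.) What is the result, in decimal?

5736

x = 1001001101000
bit 10 is currently 0; toggle it via x ^ (1 << 10) = x ^ 1024
→ 1011001101000 = 5736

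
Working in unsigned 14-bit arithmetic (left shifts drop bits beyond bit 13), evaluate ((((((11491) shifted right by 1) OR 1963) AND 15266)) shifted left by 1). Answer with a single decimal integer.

11491 = 10110011100011
→ shifted right by 1 → 01011001110001 = 5745
1963 = 00011110101011
→ OR → 01011111111011 = 6139
15266 = 11101110100010
→ AND → 01001110100010 = 5026
→ shifted left by 1 (mod 2^14) → 10011101000100 = 10052

10052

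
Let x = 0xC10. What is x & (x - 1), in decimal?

x = 110000010000 = 3088
x - 1 = 110000001111
AND   = 110000000000 = 3072
(x & (x - 1) clears the lowest set bit of x.)

3072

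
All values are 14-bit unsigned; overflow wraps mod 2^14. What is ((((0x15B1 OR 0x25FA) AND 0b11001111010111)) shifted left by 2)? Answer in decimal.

0x15B1 = 01010110110001
0x25FA = 10010111111010
→ OR → 11010111111011 = 13819
0b11001111010111 = 11001111010111
→ AND → 11000111010011 = 12755
→ shifted left by 2 (mod 2^14) → 00011101001100 = 1868

1868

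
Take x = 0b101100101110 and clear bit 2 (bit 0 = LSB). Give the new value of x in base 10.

2858

x = 101100101110
bit 2 is currently 1; clear it via x & ~(1 << 2) = x & ~4
→ 101100101010 = 2858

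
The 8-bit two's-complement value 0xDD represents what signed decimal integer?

-35

pattern = 11011101 (MSB is 1 ⇒ negative)
Invert: 00100010, add 1 → 00100011 = 35, so the value is -35.
(Equivalently: 221 - 2^8 = 221 - 256 = -35.)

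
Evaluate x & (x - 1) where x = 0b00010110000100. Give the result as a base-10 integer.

1408

x = 10110000100 = 1412
x - 1 = 10110000011
AND   = 10110000000 = 1408
(x & (x - 1) clears the lowest set bit of x.)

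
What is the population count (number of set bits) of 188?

188 = 10111100
Count the 1s: 1 + 1 + 1 + 1 + 1 = 5

5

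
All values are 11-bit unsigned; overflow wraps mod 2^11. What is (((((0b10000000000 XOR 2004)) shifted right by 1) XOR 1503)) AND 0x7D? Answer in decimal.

53

0b10000000000 = 10000000000
2004 = 11111010100
→ XOR → 01111010100 = 980
→ shifted right by 1 → 00111101010 = 490
1503 = 10111011111
→ XOR → 10000110101 = 1077
0x7D = 00001111101
→ AND → 00000110101 = 53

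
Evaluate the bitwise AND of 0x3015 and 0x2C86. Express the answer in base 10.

8196

0x3015 = 11000000010101
0x2C86 = 10110010000110
AND → 10000000000100 = 8196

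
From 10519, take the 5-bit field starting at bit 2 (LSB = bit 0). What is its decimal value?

5

v = 10100100010111
Shift right by 2: 101001000101
Mask low 5 bits: 00101 = 5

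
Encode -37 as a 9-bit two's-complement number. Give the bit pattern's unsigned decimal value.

475

37 in 9 bits: 000100101
Invert: 111011010
Add 1:  111011011 = 475
(Check: 2^9 - 37 = 512 - 37 = 475.)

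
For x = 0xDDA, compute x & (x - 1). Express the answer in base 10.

3544

x = 110111011010 = 3546
x - 1 = 110111011001
AND   = 110111011000 = 3544
(x & (x - 1) clears the lowest set bit of x.)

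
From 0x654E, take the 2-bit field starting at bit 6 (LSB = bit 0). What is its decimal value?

v = 110010101001110
Shift right by 6: 110010101
Mask low 2 bits: 01 = 1

1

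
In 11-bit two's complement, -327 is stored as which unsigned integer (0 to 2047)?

1721

327 in 11 bits: 00101000111
Invert: 11010111000
Add 1:  11010111001 = 1721
(Check: 2^11 - 327 = 2048 - 327 = 1721.)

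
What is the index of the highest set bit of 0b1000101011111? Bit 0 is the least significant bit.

12

0b1000101011111 = 1000101011111
The topmost 1 is at position 12 (since 2^12 = 4096 ≤ 4447 < 8192).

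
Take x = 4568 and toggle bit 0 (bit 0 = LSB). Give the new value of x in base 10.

4569

x = 1000111011000
bit 0 is currently 0; toggle it via x ^ (1 << 0) = x ^ 1
→ 1000111011001 = 4569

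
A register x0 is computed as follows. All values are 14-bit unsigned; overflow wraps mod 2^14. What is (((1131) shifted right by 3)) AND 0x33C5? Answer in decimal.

1131 = 00010001101011
→ shifted right by 3 → 00000010001101 = 141
0x33C5 = 11001111000101
→ AND → 00000010000101 = 133

133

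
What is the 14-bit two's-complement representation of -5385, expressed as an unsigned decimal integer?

10999

5385 in 14 bits: 01010100001001
Invert: 10101011110110
Add 1:  10101011110111 = 10999
(Check: 2^14 - 5385 = 16384 - 5385 = 10999.)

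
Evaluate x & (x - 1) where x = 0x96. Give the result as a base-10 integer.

x = 10010110 = 150
x - 1 = 10010101
AND   = 10010100 = 148
(x & (x - 1) clears the lowest set bit of x.)

148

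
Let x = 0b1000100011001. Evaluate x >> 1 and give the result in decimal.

x = 1000100011001
shift right by 1 → 0100010001100 = 2188
(equivalently, floor(4377 / 2))

2188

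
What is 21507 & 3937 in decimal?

21507 = 101010000000011
3937 = 000111101100001
AND → 000010000000001 = 1025

1025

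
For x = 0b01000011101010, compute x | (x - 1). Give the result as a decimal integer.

x = 1000011101010 = 4330
x - 1 = 1000011101001
OR    = 1000011101011 = 4331
(x | (x - 1) sets all bits below the lowest set bit.)

4331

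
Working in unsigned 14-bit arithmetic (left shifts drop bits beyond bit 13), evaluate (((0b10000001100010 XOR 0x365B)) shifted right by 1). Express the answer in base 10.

0b10000001100010 = 10000001100010
0x365B = 11011001011011
→ XOR → 01011000111001 = 5689
→ shifted right by 1 → 00101100011100 = 2844

2844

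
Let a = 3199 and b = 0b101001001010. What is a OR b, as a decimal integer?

3711

3199 = 110001111111
b = 101001001010
 OR → 111001111111 = 3711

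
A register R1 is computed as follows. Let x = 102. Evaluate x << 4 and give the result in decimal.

102 = 00001100110
shift left by 4 → 11001100000 = 1632
(equivalently, 102 × 2^4 = 102 × 16)

1632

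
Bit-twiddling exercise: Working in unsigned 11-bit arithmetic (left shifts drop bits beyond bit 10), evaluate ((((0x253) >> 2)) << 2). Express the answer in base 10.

0x253 = 01001010011
→ >> 2 → 00010010100 = 148
→ << 2 (mod 2^11) → 01001010000 = 592

592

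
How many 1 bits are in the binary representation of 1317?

1317 = 10100100101
Count the 1s: 1 + 1 + 1 + 1 + 1 = 5

5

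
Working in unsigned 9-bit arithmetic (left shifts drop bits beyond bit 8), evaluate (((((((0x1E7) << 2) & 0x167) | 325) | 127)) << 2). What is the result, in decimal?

0x1E7 = 111100111
→ << 2 (mod 2^9) → 110011100 = 412
0x167 = 101100111
→ & → 100000100 = 260
325 = 101000101
→ | → 101000101 = 325
127 = 001111111
→ | → 101111111 = 383
→ << 2 (mod 2^9) → 111111100 = 508

508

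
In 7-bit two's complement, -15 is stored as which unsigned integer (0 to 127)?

113

15 in 7 bits: 0001111
Invert: 1110000
Add 1:  1110001 = 113
(Check: 2^7 - 15 = 128 - 15 = 113.)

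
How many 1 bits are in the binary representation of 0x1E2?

0x1E2 = 111100010
Count the 1s: 1 + 1 + 1 + 1 + 1 = 5

5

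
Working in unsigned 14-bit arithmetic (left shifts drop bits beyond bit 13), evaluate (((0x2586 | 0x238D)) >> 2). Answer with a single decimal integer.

0x2586 = 10010110000110
0x238D = 10001110001101
→ | → 10011110001111 = 10127
→ >> 2 → 00100111100011 = 2531

2531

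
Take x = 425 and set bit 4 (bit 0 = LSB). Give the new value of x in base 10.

441

x = 110101001
bit 4 is currently 0; set it via x | (1 << 4) = x | 16
→ 110111001 = 441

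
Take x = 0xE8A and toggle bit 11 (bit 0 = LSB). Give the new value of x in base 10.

1674

x = 111010001010
bit 11 is currently 1; toggle it via x ^ (1 << 11) = x ^ 2048
→ 011010001010 = 1674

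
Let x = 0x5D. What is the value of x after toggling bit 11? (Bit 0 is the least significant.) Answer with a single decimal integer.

2141

x = 000001011101
bit 11 is currently 0; toggle it via x ^ (1 << 11) = x ^ 2048
→ 100001011101 = 2141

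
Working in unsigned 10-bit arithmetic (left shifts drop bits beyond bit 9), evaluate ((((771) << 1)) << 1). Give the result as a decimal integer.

12

771 = 1100000011
→ << 1 (mod 2^10) → 1000000110 = 518
→ << 1 (mod 2^10) → 0000001100 = 12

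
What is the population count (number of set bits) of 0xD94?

0xD94 = 110110010100
Count the 1s: 1 + 1 + 1 + 1 + 1 + 1 = 6

6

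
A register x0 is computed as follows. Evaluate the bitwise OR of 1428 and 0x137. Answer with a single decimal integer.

1463

1428 = 10110010100
0x137 = 00100110111
 OR → 10110110111 = 1463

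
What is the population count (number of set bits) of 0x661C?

0x661C = 110011000011100
Count the 1s: 1 + 1 + 1 + 1 + 1 + 1 + 1 = 7

7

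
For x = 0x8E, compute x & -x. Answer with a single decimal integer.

x = 10001110 = 142
-x (two's complement) = …01110010
AND   = 00000010 = 2
(x & -x isolates the lowest set bit of x.)

2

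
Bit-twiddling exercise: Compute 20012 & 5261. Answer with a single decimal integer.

1036

20012 = 100111000101100
5261 = 001010010001101
AND → 000010000001100 = 1036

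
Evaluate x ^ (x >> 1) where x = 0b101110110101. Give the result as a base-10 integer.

x = 101110110101 = 2997
x>>1 = 010111011010
XOR  = 111001101111 = 3695
(x ^ (x >> 1) gives the standard binary-reflected Gray code of x.)

3695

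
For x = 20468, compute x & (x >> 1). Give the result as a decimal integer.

2032

x = 100111111110100 = 20468
x>>1 = 010011111111010
AND  = 000011111110000 = 2032
(x & (x >> 1) has a 1 wherever x has two consecutive 1 bits.)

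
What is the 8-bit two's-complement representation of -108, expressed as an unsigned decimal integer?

148

108 in 8 bits: 01101100
Invert: 10010011
Add 1:  10010100 = 148
(Check: 2^8 - 108 = 256 - 108 = 148.)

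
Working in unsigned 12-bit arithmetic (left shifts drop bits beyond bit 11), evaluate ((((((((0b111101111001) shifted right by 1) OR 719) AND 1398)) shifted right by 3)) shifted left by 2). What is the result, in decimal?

0b111101111001 = 111101111001
→ shifted right by 1 → 011110111100 = 1980
719 = 001011001111
→ OR → 011111111111 = 2047
1398 = 010101110110
→ AND → 010101110110 = 1398
→ shifted right by 3 → 000010101110 = 174
→ shifted left by 2 (mod 2^12) → 001010111000 = 696

696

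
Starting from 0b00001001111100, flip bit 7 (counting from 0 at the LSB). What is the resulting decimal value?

x = 00001001111100
bit 7 is currently 0; toggle it via x ^ (1 << 7) = x ^ 128
→ 00001011111100 = 764

764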